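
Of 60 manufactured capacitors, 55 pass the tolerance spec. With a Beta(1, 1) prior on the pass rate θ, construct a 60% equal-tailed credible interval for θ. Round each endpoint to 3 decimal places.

Posterior: Beta(1+55, 1+5) = Beta(56, 6).
Equal-tailed 60% interval: the 0.2 and 0.8 quantiles of Beta(56, 6).
Posterior mean ≈ 0.903, SD ≈ 0.037; a Normal approximation gives roughly [0.872, 0.935].
Exact: F⁻¹(0.2) = 0.873; F⁻¹(0.8) = 0.935.

[0.873, 0.935]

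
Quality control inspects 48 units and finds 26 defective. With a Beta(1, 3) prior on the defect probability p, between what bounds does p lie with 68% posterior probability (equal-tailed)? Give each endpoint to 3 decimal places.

Posterior: Beta(1+26, 3+22) = Beta(27, 25).
Equal-tailed 68% interval: the 0.16 and 0.84 quantiles of Beta(27, 25).
Posterior mean ≈ 0.519, SD ≈ 0.069; a Normal approximation gives roughly [0.451, 0.587].
Exact: F⁻¹(0.16) = 0.450; F⁻¹(0.84) = 0.588.

[0.450, 0.588]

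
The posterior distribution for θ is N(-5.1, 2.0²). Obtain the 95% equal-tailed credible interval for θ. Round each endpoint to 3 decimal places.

The posterior is symmetric, so the 95% equal-tailed interval is θ = -5.1 ± z·2.0 with z = 1.960.
Half-width: 1.960 × 2.0 = 3.920.
-5.1 − 3.920 = -9.020; -5.1 + 3.920 = -1.180.

[-9.020, -1.180]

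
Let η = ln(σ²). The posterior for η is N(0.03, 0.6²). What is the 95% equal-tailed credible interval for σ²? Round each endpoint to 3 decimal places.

[0.318, 3.340]

On the log scale the 95% interval is 0.03 ± 1.960 × 0.6 = [-1.1460, 1.2060].
Exponentiate: [e^-1.1460, e^1.2060] = [0.318, 3.340].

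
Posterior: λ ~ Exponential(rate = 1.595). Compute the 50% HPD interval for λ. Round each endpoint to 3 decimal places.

The exponential density is strictly decreasing on [0, ∞), so the HPD interval is anchored at 0: [0, q] with P(λ ≤ q) = 0.50.
q = −ln(1 − 0.50) / 1.595 = 0.6931 / 1.595 = 0.435.

[0.000, 0.435]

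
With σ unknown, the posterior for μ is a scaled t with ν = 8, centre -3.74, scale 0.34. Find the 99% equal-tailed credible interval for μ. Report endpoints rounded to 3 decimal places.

[-4.881, -2.599]

The t_8 distribution is symmetric; the 99% interval is -3.74 ± t·0.34 with t_{0.995,8} = 3.355.
Half-width: 3.355 × 0.34 = 1.141.
-3.74 − 1.141 = -4.881; -3.74 + 1.141 = -2.599.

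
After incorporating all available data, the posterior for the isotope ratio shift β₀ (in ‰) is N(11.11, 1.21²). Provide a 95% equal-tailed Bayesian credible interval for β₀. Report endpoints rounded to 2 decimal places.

The posterior is symmetric, so the 95% equal-tailed interval is β₀ = 11.11 ± z·1.21 with z = 1.960.
Half-width: 1.960 × 1.21 = 2.37.
11.11 − 2.37 = 8.74; 11.11 + 2.37 = 13.48.

[8.74, 13.48]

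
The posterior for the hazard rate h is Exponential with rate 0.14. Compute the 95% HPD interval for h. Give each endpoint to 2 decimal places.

The exponential density is strictly decreasing on [0, ∞), so the HPD interval is anchored at 0: [0, q] with P(h ≤ q) = 0.95.
q = −ln(1 − 0.95) / 0.14 = 2.9957 / 0.14 = 21.40.

[0.00, 21.40]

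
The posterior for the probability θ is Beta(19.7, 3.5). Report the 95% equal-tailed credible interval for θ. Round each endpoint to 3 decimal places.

[0.682, 0.960]

Posterior: Beta(19.7, 3.5).
Equal-tailed 95% interval: the 0.025 and 0.975 quantiles of Beta(19.7, 3.5).
Posterior mean ≈ 0.849, SD ≈ 0.073; a Normal approximation gives roughly [0.707, 0.992].
Exact: F⁻¹(0.025) = 0.682; F⁻¹(0.975) = 0.960.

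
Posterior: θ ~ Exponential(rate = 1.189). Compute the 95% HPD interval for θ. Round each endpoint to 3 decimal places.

The exponential density is strictly decreasing on [0, ∞), so the HPD interval is anchored at 0: [0, q] with P(θ ≤ q) = 0.95.
q = −ln(1 − 0.95) / 1.189 = 2.9957 / 1.189 = 2.520.

[0.000, 2.520]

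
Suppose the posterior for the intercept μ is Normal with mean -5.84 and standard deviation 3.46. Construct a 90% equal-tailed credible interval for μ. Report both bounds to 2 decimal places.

[-11.53, -0.15]

The posterior is symmetric, so the 90% equal-tailed interval is μ = -5.84 ± z·3.46 with z = 1.645.
Half-width: 1.645 × 3.46 = 5.69.
-5.84 − 5.69 = -11.53; -5.84 + 5.69 = -0.15.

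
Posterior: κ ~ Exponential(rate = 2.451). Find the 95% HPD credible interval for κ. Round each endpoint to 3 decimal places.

The exponential density is strictly decreasing on [0, ∞), so the HPD interval is anchored at 0: [0, q] with P(κ ≤ q) = 0.95.
q = −ln(1 − 0.95) / 2.451 = 2.9957 / 2.451 = 1.222.

[0.000, 1.222]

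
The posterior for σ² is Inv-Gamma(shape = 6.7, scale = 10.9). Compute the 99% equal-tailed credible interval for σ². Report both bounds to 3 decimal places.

[0.717, 5.787]

Inverse-Gamma(6.7, 10.9) quantiles: F⁻¹(0.005) and F⁻¹(0.995).
Equivalently, 1/σ² ~ Gamma(6.7, rate = 10.9); invert its 0.995 and 0.005 quantiles.
Posterior mean ≈ 1.912, SD ≈ 0.882; a Normal approximation gives roughly [-0.360, 4.184].
Exact: lower = 0.717; upper = 5.787.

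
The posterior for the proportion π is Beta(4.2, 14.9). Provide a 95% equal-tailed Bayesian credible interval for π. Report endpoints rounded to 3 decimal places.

Posterior: Beta(4.2, 14.9).
Equal-tailed 95% interval: the 0.025 and 0.975 quantiles of Beta(4.2, 14.9).
Posterior mean ≈ 0.220, SD ≈ 0.092; a Normal approximation gives roughly [0.039, 0.401].
Exact: F⁻¹(0.025) = 0.070; F⁻¹(0.975) = 0.425.

[0.070, 0.425]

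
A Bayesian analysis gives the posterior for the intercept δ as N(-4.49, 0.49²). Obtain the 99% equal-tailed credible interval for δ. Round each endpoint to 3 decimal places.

[-5.752, -3.228]

The posterior is symmetric, so the 99% equal-tailed interval is δ = -4.49 ± z·0.49 with z = 2.576.
Half-width: 2.576 × 0.49 = 1.262.
-4.49 − 1.262 = -5.752; -4.49 + 1.262 = -3.228.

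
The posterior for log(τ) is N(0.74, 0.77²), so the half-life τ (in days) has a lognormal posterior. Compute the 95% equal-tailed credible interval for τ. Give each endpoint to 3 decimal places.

[0.463, 9.480]

On the log scale the 95% interval is 0.74 ± 1.960 × 0.77 = [-0.7692, 2.2492].
Exponentiate: [e^-0.7692, e^2.2492] = [0.463, 9.480].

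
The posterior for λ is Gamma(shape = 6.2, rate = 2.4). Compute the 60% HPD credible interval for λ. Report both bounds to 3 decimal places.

The posterior is unimodal and skewed, so the HPD interval has equal density at both endpoints and is the shortest 60% interval.
Solving f(1.452) = f(3.084) with F(3.084) − F(1.452) = 0.60 gives [1.452, 3.084].
For comparison, the equal-tailed interval is [1.695, 3.392]; the HPD is narrower and shifted toward the mode.

[1.452, 3.084]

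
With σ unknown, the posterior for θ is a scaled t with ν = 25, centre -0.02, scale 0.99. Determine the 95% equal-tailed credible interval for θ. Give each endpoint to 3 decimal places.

The t_25 distribution is symmetric; the 95% interval is -0.02 ± t·0.99 with t_{0.975,25} = 2.060.
Half-width: 2.060 × 0.99 = 2.039.
-0.02 − 2.039 = -2.059; -0.02 + 2.039 = 2.019.

[-2.059, 2.019]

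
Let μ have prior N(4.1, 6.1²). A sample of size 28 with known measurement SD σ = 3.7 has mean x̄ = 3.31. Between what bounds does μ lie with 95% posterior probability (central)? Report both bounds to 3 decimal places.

Posterior precision = 1/6.1² + 28/3.7² = 0.0269 + 2.0453 = 2.0722, so posterior SD = 0.6947.
Posterior mean = (4.1/6.1² + 28·3.31/3.7²) / 2.0722 = 3.3202.
Interval: 3.3202 ± 1.960 × 0.6947 → [1.959, 4.682].

[1.959, 4.682]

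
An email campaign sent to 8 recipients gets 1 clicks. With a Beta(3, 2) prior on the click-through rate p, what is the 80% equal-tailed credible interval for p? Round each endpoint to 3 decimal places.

[0.154, 0.475]

Posterior: Beta(3+1, 2+7) = Beta(4, 9).
Equal-tailed 80% interval: the 0.1 and 0.9 quantiles of Beta(4, 9).
Posterior mean ≈ 0.308, SD ≈ 0.123; a Normal approximation gives roughly [0.150, 0.466].
Exact: F⁻¹(0.1) = 0.154; F⁻¹(0.9) = 0.475.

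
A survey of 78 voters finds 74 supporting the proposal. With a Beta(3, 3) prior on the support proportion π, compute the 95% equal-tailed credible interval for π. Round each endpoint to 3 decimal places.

[0.849, 0.965]

Posterior: Beta(3+74, 3+4) = Beta(77, 7).
Equal-tailed 95% interval: the 0.025 and 0.975 quantiles of Beta(77, 7).
Posterior mean ≈ 0.917, SD ≈ 0.030; a Normal approximation gives roughly [0.858, 0.975].
Exact: F⁻¹(0.025) = 0.849; F⁻¹(0.975) = 0.965.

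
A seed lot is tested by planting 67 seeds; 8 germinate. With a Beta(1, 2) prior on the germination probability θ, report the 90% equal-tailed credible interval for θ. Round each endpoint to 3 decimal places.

Posterior: Beta(1+8, 2+59) = Beta(9, 61).
Equal-tailed 90% interval: the 0.05 and 0.95 quantiles of Beta(9, 61).
Posterior mean ≈ 0.129, SD ≈ 0.040; a Normal approximation gives roughly [0.063, 0.194].
Exact: F⁻¹(0.05) = 0.070; F⁻¹(0.95) = 0.199.

[0.070, 0.199]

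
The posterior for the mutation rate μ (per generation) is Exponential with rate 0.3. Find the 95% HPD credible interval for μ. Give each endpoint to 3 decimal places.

[0.000, 9.986]

The exponential density is strictly decreasing on [0, ∞), so the HPD interval is anchored at 0: [0, q] with P(μ ≤ q) = 0.95.
q = −ln(1 − 0.95) / 0.3 = 2.9957 / 0.3 = 9.986.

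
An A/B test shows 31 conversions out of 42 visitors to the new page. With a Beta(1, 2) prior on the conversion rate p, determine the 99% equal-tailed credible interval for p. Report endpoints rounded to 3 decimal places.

Posterior: Beta(1+31, 2+11) = Beta(32, 13).
Equal-tailed 99% interval: the 0.005 and 0.995 quantiles of Beta(32, 13).
Posterior mean ≈ 0.711, SD ≈ 0.067; a Normal approximation gives roughly [0.539, 0.883].
Exact: F⁻¹(0.005) = 0.525; F⁻¹(0.995) = 0.863.

[0.525, 0.863]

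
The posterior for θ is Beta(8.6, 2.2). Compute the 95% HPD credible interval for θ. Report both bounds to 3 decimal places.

[0.569, 0.987]

The posterior is unimodal and skewed, so the HPD interval has equal density at both endpoints and is the shortest 95% interval.
Solving f(0.569) = f(0.987) with F(0.987) − F(0.569) = 0.95 gives [0.569, 0.987].
For comparison, the equal-tailed interval is [0.524, 0.967]; the HPD is narrower and shifted toward the mode.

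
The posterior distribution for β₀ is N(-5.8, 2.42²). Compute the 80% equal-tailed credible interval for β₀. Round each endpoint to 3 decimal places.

The posterior is symmetric, so the 80% equal-tailed interval is β₀ = -5.8 ± z·2.42 with z = 1.282.
Half-width: 1.282 × 2.42 = 3.101.
-5.8 − 3.101 = -8.901; -5.8 + 3.101 = -2.699.

[-8.901, -2.699]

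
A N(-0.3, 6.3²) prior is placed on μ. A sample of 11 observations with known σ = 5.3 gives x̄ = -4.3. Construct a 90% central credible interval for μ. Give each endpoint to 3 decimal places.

Posterior precision = 1/6.3² + 11/5.3² = 0.0252 + 0.3916 = 0.4168, so posterior SD = 1.5490.
Posterior mean = (-0.3/6.3² + 11·-4.3/5.3²) / 0.4168 = -4.0582.
Interval: -4.0582 ± 1.645 × 1.5490 → [-6.606, -1.510].

[-6.606, -1.510]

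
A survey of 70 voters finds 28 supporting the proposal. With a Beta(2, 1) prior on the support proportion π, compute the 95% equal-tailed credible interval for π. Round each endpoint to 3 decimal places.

[0.302, 0.525]

Posterior: Beta(2+28, 1+42) = Beta(30, 43).
Equal-tailed 95% interval: the 0.025 and 0.975 quantiles of Beta(30, 43).
Posterior mean ≈ 0.411, SD ≈ 0.057; a Normal approximation gives roughly [0.299, 0.523].
Exact: F⁻¹(0.025) = 0.302; F⁻¹(0.975) = 0.525.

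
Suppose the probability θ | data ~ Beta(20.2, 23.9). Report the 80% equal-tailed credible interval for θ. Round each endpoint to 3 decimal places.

Posterior: Beta(20.2, 23.9).
Equal-tailed 80% interval: the 0.1 and 0.9 quantiles of Beta(20.2, 23.9).
Posterior mean ≈ 0.458, SD ≈ 0.074; a Normal approximation gives roughly [0.363, 0.553].
Exact: F⁻¹(0.1) = 0.363; F⁻¹(0.9) = 0.554.

[0.363, 0.554]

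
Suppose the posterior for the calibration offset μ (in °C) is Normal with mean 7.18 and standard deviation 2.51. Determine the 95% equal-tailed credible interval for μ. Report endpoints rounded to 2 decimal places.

The posterior is symmetric, so the 95% equal-tailed interval is μ = 7.18 ± z·2.51 with z = 1.960.
Half-width: 1.960 × 2.51 = 4.92.
7.18 − 4.92 = 2.26; 7.18 + 4.92 = 12.10.

[2.26, 12.10]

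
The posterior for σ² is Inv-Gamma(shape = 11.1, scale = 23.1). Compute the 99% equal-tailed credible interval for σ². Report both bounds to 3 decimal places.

[1.073, 5.271]

Inverse-Gamma(11.1, 23.1) quantiles: F⁻¹(0.005) and F⁻¹(0.995).
Equivalently, 1/σ² ~ Gamma(11.1, rate = 23.1); invert its 0.995 and 0.005 quantiles.
Posterior mean ≈ 2.287, SD ≈ 0.758; a Normal approximation gives roughly [0.334, 4.240].
Exact: lower = 1.073; upper = 5.271.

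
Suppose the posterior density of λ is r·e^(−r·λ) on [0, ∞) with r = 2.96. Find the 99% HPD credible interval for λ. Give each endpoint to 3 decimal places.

[0.000, 1.556]

The exponential density is strictly decreasing on [0, ∞), so the HPD interval is anchored at 0: [0, q] with P(λ ≤ q) = 0.99.
q = −ln(1 − 0.99) / 2.96 = 4.6052 / 2.96 = 1.556.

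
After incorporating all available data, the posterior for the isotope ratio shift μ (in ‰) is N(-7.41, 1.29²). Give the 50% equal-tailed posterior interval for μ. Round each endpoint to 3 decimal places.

The posterior is symmetric, so the 50% equal-tailed interval is μ = -7.41 ± z·1.29 with z = 0.674.
Half-width: 0.674 × 1.29 = 0.870.
-7.41 − 0.870 = -8.280; -7.41 + 0.870 = -6.540.

[-8.280, -6.540]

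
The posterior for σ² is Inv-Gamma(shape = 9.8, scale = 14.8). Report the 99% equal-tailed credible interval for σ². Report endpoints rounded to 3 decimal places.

[0.751, 4.113]

Inverse-Gamma(9.8, 14.8) quantiles: F⁻¹(0.005) and F⁻¹(0.995).
Equivalently, 1/σ² ~ Gamma(9.8, rate = 14.8); invert its 0.995 and 0.005 quantiles.
Posterior mean ≈ 1.682, SD ≈ 0.602; a Normal approximation gives roughly [0.131, 3.233].
Exact: lower = 0.751; upper = 4.113.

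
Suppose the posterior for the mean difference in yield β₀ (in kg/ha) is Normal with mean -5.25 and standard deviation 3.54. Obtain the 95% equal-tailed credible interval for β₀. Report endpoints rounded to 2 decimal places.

[-12.19, 1.69]

The posterior is symmetric, so the 95% equal-tailed interval is β₀ = -5.25 ± z·3.54 with z = 1.960.
Half-width: 1.960 × 3.54 = 6.94.
-5.25 − 6.94 = -12.19; -5.25 + 6.94 = 1.69.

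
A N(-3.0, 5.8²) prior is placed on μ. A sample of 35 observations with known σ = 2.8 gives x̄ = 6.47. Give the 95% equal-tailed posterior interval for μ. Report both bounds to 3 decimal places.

Posterior precision = 1/5.8² + 35/2.8² = 0.0297 + 4.4643 = 4.4940, so posterior SD = 0.4717.
Posterior mean = (-3.0/5.8² + 35·6.47/2.8²) / 4.4940 = 6.4074.
Interval: 6.4074 ± 1.960 × 0.4717 → [5.483, 7.332].

[5.483, 7.332]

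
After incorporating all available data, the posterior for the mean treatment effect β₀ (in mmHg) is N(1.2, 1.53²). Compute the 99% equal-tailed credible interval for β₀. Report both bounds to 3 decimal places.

[-2.741, 5.141]

The posterior is symmetric, so the 99% equal-tailed interval is β₀ = 1.2 ± z·1.53 with z = 2.576.
Half-width: 2.576 × 1.53 = 3.941.
1.2 − 3.941 = -2.741; 1.2 + 3.941 = 5.141.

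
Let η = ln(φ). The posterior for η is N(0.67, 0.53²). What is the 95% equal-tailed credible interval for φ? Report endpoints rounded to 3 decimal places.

[0.692, 5.522]

On the log scale the 95% interval is 0.67 ± 1.960 × 0.53 = [-0.3688, 1.7088].
Exponentiate: [e^-0.3688, e^1.7088] = [0.692, 5.522].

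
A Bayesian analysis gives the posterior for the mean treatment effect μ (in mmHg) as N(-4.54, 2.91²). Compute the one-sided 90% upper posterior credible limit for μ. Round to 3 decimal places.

Need U with P(μ ≤ U) = 0.90: U = -4.54 + z_{0.1}·2.91.
z = 1.282; U = -4.54 + 1.282 × 2.91 = -0.811.

-0.811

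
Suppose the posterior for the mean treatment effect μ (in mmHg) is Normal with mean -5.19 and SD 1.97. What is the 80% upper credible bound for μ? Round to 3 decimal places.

-3.532

Need U with P(μ ≤ U) = 0.80: U = -5.19 + z_{0.2}·1.97.
z = 0.842; U = -5.19 + 0.842 × 1.97 = -3.532.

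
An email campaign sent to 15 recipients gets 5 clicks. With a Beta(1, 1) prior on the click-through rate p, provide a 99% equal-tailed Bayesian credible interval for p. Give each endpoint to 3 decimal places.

Posterior: Beta(1+5, 1+10) = Beta(6, 11).
Equal-tailed 99% interval: the 0.005 and 0.995 quantiles of Beta(6, 11).
Posterior mean ≈ 0.353, SD ≈ 0.113; a Normal approximation gives roughly [0.063, 0.643].
Exact: F⁻¹(0.005) = 0.109; F⁻¹(0.995) = 0.658.

[0.109, 0.658]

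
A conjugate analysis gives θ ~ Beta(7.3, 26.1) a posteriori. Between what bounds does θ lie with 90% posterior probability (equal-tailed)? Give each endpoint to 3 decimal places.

Posterior: Beta(7.3, 26.1).
Equal-tailed 90% interval: the 0.05 and 0.95 quantiles of Beta(7.3, 26.1).
Posterior mean ≈ 0.219, SD ≈ 0.070; a Normal approximation gives roughly [0.103, 0.334].
Exact: F⁻¹(0.05) = 0.113; F⁻¹(0.95) = 0.344.

[0.113, 0.344]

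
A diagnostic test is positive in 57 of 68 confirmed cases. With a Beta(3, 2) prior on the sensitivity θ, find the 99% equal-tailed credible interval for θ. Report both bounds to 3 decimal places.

Posterior: Beta(3+57, 2+11) = Beta(60, 13).
Equal-tailed 99% interval: the 0.005 and 0.995 quantiles of Beta(60, 13).
Posterior mean ≈ 0.822, SD ≈ 0.044; a Normal approximation gives roughly [0.707, 0.936].
Exact: F⁻¹(0.005) = 0.693; F⁻¹(0.995) = 0.919.

[0.693, 0.919]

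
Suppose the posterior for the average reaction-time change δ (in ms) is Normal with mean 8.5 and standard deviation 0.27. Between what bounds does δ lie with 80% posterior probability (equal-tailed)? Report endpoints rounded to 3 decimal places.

[8.154, 8.846]

The posterior is symmetric, so the 80% equal-tailed interval is δ = 8.5 ± z·0.27 with z = 1.282.
Half-width: 1.282 × 0.27 = 0.346.
8.5 − 0.346 = 8.154; 8.5 + 0.346 = 8.846.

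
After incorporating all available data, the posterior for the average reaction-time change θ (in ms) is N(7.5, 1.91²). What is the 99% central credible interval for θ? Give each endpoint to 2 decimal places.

[2.58, 12.42]

The posterior is symmetric, so the 99% equal-tailed interval is θ = 7.5 ± z·1.91 with z = 2.576.
Half-width: 2.576 × 1.91 = 4.92.
7.5 − 4.92 = 2.58; 7.5 + 4.92 = 12.42.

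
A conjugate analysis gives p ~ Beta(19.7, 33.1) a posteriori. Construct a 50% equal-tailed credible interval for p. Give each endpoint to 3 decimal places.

Posterior: Beta(19.7, 33.1).
Equal-tailed 50% interval: the 0.25 and 0.75 quantiles of Beta(19.7, 33.1).
Posterior mean ≈ 0.373, SD ≈ 0.066; a Normal approximation gives roughly [0.329, 0.418].
Exact: F⁻¹(0.25) = 0.327; F⁻¹(0.75) = 0.417.

[0.327, 0.417]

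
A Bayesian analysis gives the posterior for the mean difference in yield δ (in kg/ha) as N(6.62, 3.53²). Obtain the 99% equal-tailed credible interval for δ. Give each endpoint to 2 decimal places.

[-2.47, 15.71]

The posterior is symmetric, so the 99% equal-tailed interval is δ = 6.62 ± z·3.53 with z = 2.576.
Half-width: 2.576 × 3.53 = 9.09.
6.62 − 9.09 = -2.47; 6.62 + 9.09 = 15.71.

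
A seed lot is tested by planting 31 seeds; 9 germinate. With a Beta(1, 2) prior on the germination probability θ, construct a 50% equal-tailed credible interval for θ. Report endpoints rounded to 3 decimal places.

Posterior: Beta(1+9, 2+22) = Beta(10, 24).
Equal-tailed 50% interval: the 0.25 and 0.75 quantiles of Beta(10, 24).
Posterior mean ≈ 0.294, SD ≈ 0.077; a Normal approximation gives roughly [0.242, 0.346].
Exact: F⁻¹(0.25) = 0.239; F⁻¹(0.75) = 0.345.

[0.239, 0.345]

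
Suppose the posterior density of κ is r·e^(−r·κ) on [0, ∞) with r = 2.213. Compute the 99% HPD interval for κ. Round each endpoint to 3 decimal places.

[0.000, 2.081]

The exponential density is strictly decreasing on [0, ∞), so the HPD interval is anchored at 0: [0, q] with P(κ ≤ q) = 0.99.
q = −ln(1 − 0.99) / 2.213 = 4.6052 / 2.213 = 2.081.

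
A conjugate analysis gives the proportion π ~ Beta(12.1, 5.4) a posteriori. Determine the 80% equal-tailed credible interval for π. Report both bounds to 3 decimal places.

Posterior: Beta(12.1, 5.4).
Equal-tailed 80% interval: the 0.1 and 0.9 quantiles of Beta(12.1, 5.4).
Posterior mean ≈ 0.691, SD ≈ 0.107; a Normal approximation gives roughly [0.554, 0.829].
Exact: F⁻¹(0.1) = 0.547; F⁻¹(0.9) = 0.826.

[0.547, 0.826]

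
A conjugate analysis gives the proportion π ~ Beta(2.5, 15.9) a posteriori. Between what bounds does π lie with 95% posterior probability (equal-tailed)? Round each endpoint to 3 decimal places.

Posterior: Beta(2.5, 15.9).
Equal-tailed 95% interval: the 0.025 and 0.975 quantiles of Beta(2.5, 15.9).
Posterior mean ≈ 0.136, SD ≈ 0.078; a Normal approximation gives roughly [-0.017, 0.288].
Exact: F⁻¹(0.025) = 0.025; F⁻¹(0.975) = 0.320.

[0.025, 0.320]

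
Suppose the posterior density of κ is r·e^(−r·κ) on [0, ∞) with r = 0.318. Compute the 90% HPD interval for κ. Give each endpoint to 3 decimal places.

The exponential density is strictly decreasing on [0, ∞), so the HPD interval is anchored at 0: [0, q] with P(κ ≤ q) = 0.90.
q = −ln(1 − 0.90) / 0.318 = 2.3026 / 0.318 = 7.241.

[0.000, 7.241]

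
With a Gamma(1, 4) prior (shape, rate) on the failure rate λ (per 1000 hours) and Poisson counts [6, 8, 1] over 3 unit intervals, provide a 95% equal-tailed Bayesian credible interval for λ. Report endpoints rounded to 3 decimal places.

[1.306, 3.534]

Posterior: Gamma(1+15, 4+3) = Gamma(16, 7) (shape, rate).
Equal-tailed 95% interval: Gamma(16, 7) quantiles at 0.025 and 0.975.
Posterior mean ≈ 2.286, SD ≈ 0.571; a Normal approximation gives roughly [1.166, 3.406].
Exact: lower = 1.306; upper = 3.534.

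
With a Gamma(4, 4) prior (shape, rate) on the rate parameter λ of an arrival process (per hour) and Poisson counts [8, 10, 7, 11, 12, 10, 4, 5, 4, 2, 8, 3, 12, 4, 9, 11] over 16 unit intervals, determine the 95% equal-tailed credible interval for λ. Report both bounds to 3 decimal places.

Posterior: Gamma(4+120, 4+16) = Gamma(124, 20) (shape, rate).
Equal-tailed 95% interval: Gamma(124, 20) quantiles at 0.025 and 0.975.
Posterior mean ≈ 6.200, SD ≈ 0.557; a Normal approximation gives roughly [5.109, 7.291].
Exact: lower = 5.157; upper = 7.338.

[5.157, 7.338]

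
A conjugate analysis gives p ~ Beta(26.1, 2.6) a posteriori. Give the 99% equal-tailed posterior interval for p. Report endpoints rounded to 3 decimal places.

Posterior: Beta(26.1, 2.6).
Equal-tailed 99% interval: the 0.005 and 0.995 quantiles of Beta(26.1, 2.6).
Posterior mean ≈ 0.909, SD ≈ 0.053; a Normal approximation gives roughly [0.774, 1.045].
Exact: F⁻¹(0.005) = 0.727; F⁻¹(0.995) = 0.991.

[0.727, 0.991]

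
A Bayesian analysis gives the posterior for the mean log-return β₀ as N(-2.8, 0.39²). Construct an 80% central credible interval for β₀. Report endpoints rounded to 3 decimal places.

[-3.300, -2.300]

The posterior is symmetric, so the 80% equal-tailed interval is β₀ = -2.8 ± z·0.39 with z = 1.282.
Half-width: 1.282 × 0.39 = 0.500.
-2.8 − 0.500 = -3.300; -2.8 + 0.500 = -2.300.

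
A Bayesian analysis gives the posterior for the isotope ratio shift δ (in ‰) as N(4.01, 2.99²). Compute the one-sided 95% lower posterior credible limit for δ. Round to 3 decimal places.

Need L with P(δ ≥ L) = 0.95: L = 4.01 − z_{0.05}·2.99.
z = 1.645; L = 4.01 − 1.645 × 2.99 = -0.908.

-0.908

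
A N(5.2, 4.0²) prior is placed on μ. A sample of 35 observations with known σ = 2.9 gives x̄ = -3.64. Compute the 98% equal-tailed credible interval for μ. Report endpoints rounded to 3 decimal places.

[-4.641, -2.377]

Posterior precision = 1/4.0² + 35/2.9² = 0.0625 + 4.1617 = 4.2242, so posterior SD = 0.4865.
Posterior mean = (5.2/4.0² + 35·-3.64/2.9²) / 4.2242 = -3.5092.
Interval: -3.5092 ± 2.326 × 0.4865 → [-4.641, -2.377].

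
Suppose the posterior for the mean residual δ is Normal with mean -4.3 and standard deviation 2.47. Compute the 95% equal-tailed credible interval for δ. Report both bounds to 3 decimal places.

[-9.141, 0.541]

The posterior is symmetric, so the 95% equal-tailed interval is δ = -4.3 ± z·2.47 with z = 1.960.
Half-width: 1.960 × 2.47 = 4.841.
-4.3 − 4.841 = -9.141; -4.3 + 4.841 = 0.541.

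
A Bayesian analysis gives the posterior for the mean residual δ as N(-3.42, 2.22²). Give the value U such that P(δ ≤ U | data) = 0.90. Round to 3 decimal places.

Need U with P(δ ≤ U) = 0.90: U = -3.42 + z_{0.1}·2.22.
z = 1.282; U = -3.42 + 1.282 × 2.22 = -0.575.

-0.575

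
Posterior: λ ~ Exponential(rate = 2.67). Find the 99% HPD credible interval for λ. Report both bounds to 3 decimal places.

[0.000, 1.725]

The exponential density is strictly decreasing on [0, ∞), so the HPD interval is anchored at 0: [0, q] with P(λ ≤ q) = 0.99.
q = −ln(1 − 0.99) / 2.67 = 4.6052 / 2.67 = 1.725.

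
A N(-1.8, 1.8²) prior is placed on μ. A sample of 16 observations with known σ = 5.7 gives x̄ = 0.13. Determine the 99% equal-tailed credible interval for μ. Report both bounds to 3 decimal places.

Posterior precision = 1/1.8² + 16/5.7² = 0.3086 + 0.4925 = 0.8011, so posterior SD = 1.1173.
Posterior mean = (-1.8/1.8² + 16·0.13/5.7²) / 0.8011 = -0.6136.
Interval: -0.6136 ± 2.576 × 1.1173 → [-3.491, 2.264].

[-3.491, 2.264]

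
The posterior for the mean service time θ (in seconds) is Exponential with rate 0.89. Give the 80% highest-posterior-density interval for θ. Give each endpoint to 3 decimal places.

The exponential density is strictly decreasing on [0, ∞), so the HPD interval is anchored at 0: [0, q] with P(θ ≤ q) = 0.80.
q = −ln(1 − 0.80) / 0.89 = 1.6094 / 0.89 = 1.808.

[0.000, 1.808]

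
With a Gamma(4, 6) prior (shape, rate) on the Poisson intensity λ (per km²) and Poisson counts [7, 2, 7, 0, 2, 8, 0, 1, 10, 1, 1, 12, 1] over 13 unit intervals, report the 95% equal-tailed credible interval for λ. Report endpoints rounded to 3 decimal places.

Posterior: Gamma(4+52, 6+13) = Gamma(56, 19) (shape, rate).
Equal-tailed 95% interval: Gamma(56, 19) quantiles at 0.025 and 0.975.
Posterior mean ≈ 2.947, SD ≈ 0.394; a Normal approximation gives roughly [2.175, 3.719].
Exact: lower = 2.226; upper = 3.768.

[2.226, 3.768]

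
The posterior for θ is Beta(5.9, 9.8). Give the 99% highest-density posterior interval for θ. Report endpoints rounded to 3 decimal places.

[0.107, 0.681]

The posterior is unimodal and skewed, so the HPD interval has equal density at both endpoints and is the shortest 99% interval.
Solving f(0.107) = f(0.681) with F(0.681) − F(0.107) = 0.99 gives [0.107, 0.681].
For comparison, the equal-tailed interval is [0.116, 0.692]; the HPD is narrower and shifted toward the mode.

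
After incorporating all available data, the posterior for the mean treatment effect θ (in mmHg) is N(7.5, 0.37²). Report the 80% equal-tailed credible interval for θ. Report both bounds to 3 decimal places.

[7.026, 7.974]

The posterior is symmetric, so the 80% equal-tailed interval is θ = 7.5 ± z·0.37 with z = 1.282.
Half-width: 1.282 × 0.37 = 0.474.
7.5 − 0.474 = 7.026; 7.5 + 0.474 = 7.974.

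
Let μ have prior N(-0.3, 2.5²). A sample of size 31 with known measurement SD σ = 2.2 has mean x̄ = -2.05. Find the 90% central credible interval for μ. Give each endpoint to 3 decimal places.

Posterior precision = 1/2.5² + 31/2.2² = 0.1600 + 6.4050 = 6.5650, so posterior SD = 0.3903.
Posterior mean = (-0.3/2.5² + 31·-2.05/2.2²) / 6.5650 = -2.0073.
Interval: -2.0073 ± 1.645 × 0.3903 → [-2.649, -1.365].

[-2.649, -1.365]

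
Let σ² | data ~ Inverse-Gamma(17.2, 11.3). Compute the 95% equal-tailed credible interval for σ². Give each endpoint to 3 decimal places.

[0.431, 1.124]

Inverse-Gamma(17.2, 11.3) quantiles: F⁻¹(0.025) and F⁻¹(0.975).
Equivalently, 1/σ² ~ Gamma(17.2, rate = 11.3); invert its 0.975 and 0.025 quantiles.
Posterior mean ≈ 0.698, SD ≈ 0.179; a Normal approximation gives roughly [0.347, 1.048].
Exact: lower = 0.431; upper = 1.124.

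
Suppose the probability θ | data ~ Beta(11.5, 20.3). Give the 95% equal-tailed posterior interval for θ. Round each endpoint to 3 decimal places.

Posterior: Beta(11.5, 20.3).
Equal-tailed 95% interval: the 0.025 and 0.975 quantiles of Beta(11.5, 20.3).
Posterior mean ≈ 0.362, SD ≈ 0.084; a Normal approximation gives roughly [0.197, 0.526].
Exact: F⁻¹(0.025) = 0.207; F⁻¹(0.975) = 0.533.

[0.207, 0.533]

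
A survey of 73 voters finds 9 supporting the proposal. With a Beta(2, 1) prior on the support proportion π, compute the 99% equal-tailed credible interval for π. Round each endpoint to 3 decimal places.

Posterior: Beta(2+9, 1+64) = Beta(11, 65).
Equal-tailed 99% interval: the 0.005 and 0.995 quantiles of Beta(11, 65).
Posterior mean ≈ 0.145, SD ≈ 0.040; a Normal approximation gives roughly [0.041, 0.248].
Exact: F⁻¹(0.005) = 0.060; F⁻¹(0.995) = 0.264.

[0.060, 0.264]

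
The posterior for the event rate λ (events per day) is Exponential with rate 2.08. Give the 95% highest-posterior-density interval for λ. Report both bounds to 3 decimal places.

[0.000, 1.440]

The exponential density is strictly decreasing on [0, ∞), so the HPD interval is anchored at 0: [0, q] with P(λ ≤ q) = 0.95.
q = −ln(1 − 0.95) / 2.08 = 2.9957 / 2.08 = 1.440.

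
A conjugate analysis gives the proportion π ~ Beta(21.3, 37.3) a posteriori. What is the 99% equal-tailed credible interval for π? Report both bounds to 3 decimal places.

Posterior: Beta(21.3, 37.3).
Equal-tailed 99% interval: the 0.005 and 0.995 quantiles of Beta(21.3, 37.3).
Posterior mean ≈ 0.363, SD ≈ 0.062; a Normal approximation gives roughly [0.203, 0.524].
Exact: F⁻¹(0.005) = 0.214; F⁻¹(0.995) = 0.530.

[0.214, 0.530]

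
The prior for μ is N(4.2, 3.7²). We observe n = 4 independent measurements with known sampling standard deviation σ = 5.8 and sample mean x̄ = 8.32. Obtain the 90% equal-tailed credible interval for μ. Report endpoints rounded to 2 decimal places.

[3.00, 10.51]

Posterior precision = 1/3.7² + 4/5.8² = 0.0730 + 0.1189 = 0.1920, so posterior SD = 2.2825.
Posterior mean = (4.2/3.7² + 4·8.32/5.8²) / 0.1920 = 6.7522.
Interval: 6.7522 ± 1.645 × 2.2825 → [3.00, 10.51].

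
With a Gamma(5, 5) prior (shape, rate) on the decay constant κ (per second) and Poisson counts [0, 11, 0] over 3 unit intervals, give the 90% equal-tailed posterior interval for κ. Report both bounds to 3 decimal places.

Posterior: Gamma(5+11, 5+3) = Gamma(16, 8) (shape, rate).
Equal-tailed 90% interval: Gamma(16, 8) quantiles at 0.05 and 0.95.
Posterior mean ≈ 2.000, SD ≈ 0.500; a Normal approximation gives roughly [1.178, 2.822].
Exact: lower = 1.254; upper = 2.887.

[1.254, 2.887]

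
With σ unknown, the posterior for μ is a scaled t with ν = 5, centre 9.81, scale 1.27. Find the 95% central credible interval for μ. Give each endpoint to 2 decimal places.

The t_5 distribution is symmetric; the 95% interval is 9.81 ± t·1.27 with t_{0.975,5} = 2.571.
Half-width: 2.571 × 1.27 = 3.26.
9.81 − 3.26 = 6.55; 9.81 + 3.26 = 13.07.

[6.55, 13.07]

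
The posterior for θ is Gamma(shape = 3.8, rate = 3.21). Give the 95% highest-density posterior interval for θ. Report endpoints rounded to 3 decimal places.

The posterior is unimodal and skewed, so the HPD interval has equal density at both endpoints and is the shortest 95% interval.
Solving f(0.194) = f(2.382) with F(2.382) − F(0.194) = 0.95 gives [0.194, 2.382].
For comparison, the equal-tailed interval is [0.308, 2.637]; the HPD is narrower and shifted toward the mode.

[0.194, 2.382]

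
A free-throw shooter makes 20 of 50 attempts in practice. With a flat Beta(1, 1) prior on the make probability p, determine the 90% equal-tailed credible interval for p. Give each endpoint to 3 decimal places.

[0.295, 0.517]

Posterior: Beta(1+20, 1+30) = Beta(21, 31).
Equal-tailed 90% interval: the 0.05 and 0.95 quantiles of Beta(21, 31).
Posterior mean ≈ 0.404, SD ≈ 0.067; a Normal approximation gives roughly [0.293, 0.515].
Exact: F⁻¹(0.05) = 0.295; F⁻¹(0.95) = 0.517.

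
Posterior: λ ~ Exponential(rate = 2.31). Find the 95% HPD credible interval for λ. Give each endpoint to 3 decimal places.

The exponential density is strictly decreasing on [0, ∞), so the HPD interval is anchored at 0: [0, q] with P(λ ≤ q) = 0.95.
q = −ln(1 − 0.95) / 2.31 = 2.9957 / 2.31 = 1.297.

[0.000, 1.297]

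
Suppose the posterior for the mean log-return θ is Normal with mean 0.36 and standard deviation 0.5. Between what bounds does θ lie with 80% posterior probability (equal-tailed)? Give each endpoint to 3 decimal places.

[-0.281, 1.001]

The posterior is symmetric, so the 80% equal-tailed interval is θ = 0.36 ± z·0.5 with z = 1.282.
Half-width: 1.282 × 0.5 = 0.641.
0.36 − 0.641 = -0.281; 0.36 + 0.641 = 1.001.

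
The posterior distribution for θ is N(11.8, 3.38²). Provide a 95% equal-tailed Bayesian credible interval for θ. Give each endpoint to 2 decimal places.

The posterior is symmetric, so the 95% equal-tailed interval is θ = 11.8 ± z·3.38 with z = 1.960.
Half-width: 1.960 × 3.38 = 6.62.
11.8 − 6.62 = 5.18; 11.8 + 6.62 = 18.42.

[5.18, 18.42]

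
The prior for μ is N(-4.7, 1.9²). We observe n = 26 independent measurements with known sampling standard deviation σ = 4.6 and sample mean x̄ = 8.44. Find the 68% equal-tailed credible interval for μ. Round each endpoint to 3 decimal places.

[5.212, 6.833]

Posterior precision = 1/1.9² + 26/4.6² = 0.2770 + 1.2287 = 1.5057, so posterior SD = 0.8149.
Posterior mean = (-4.7/1.9² + 26·8.44/4.6²) / 1.5057 = 6.0227.
Interval: 6.0227 ± 0.994 × 0.8149 → [5.212, 6.833].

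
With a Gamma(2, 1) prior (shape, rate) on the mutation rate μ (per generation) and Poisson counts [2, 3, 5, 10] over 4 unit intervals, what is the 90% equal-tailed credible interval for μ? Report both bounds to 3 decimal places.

Posterior: Gamma(2+20, 1+4) = Gamma(22, 5) (shape, rate).
Equal-tailed 90% interval: Gamma(22, 5) quantiles at 0.05 and 0.95.
Posterior mean ≈ 4.400, SD ≈ 0.938; a Normal approximation gives roughly [2.857, 5.943].
Exact: lower = 2.979; upper = 6.048.

[2.979, 6.048]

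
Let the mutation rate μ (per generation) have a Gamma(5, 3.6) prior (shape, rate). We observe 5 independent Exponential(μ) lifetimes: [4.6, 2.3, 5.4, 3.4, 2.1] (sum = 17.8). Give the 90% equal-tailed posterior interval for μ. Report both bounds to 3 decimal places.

Posterior: Gamma(5+5, 3.6+17.8) = Gamma(10, 21.4) (shape, rate).
Equal-tailed 90% interval: Gamma(10, 21.4) quantiles at 0.05 and 0.95.
Posterior mean ≈ 0.467, SD ≈ 0.148; a Normal approximation gives roughly [0.224, 0.710].
Exact: lower = 0.254; upper = 0.734.

[0.254, 0.734]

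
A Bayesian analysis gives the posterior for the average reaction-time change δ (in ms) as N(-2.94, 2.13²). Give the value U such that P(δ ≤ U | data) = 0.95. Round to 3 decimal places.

Need U with P(δ ≤ U) = 0.95: U = -2.94 + z_{0.05}·2.13.
z = 1.645; U = -2.94 + 1.645 × 2.13 = 0.564.

0.564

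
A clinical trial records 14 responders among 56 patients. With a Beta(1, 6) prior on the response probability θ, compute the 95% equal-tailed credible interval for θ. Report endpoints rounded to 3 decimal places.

[0.142, 0.350]

Posterior: Beta(1+14, 6+42) = Beta(15, 48).
Equal-tailed 95% interval: the 0.025 and 0.975 quantiles of Beta(15, 48).
Posterior mean ≈ 0.238, SD ≈ 0.053; a Normal approximation gives roughly [0.134, 0.342].
Exact: F⁻¹(0.025) = 0.142; F⁻¹(0.975) = 0.350.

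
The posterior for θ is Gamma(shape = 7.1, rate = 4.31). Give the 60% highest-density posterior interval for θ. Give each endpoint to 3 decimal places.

[0.981, 1.962]

The posterior is unimodal and skewed, so the HPD interval has equal density at both endpoints and is the shortest 60% interval.
Solving f(0.981) = f(1.962) with F(1.962) − F(0.981) = 0.60 gives [0.981, 1.962].
For comparison, the equal-tailed interval is [1.118, 2.133]; the HPD is narrower and shifted toward the mode.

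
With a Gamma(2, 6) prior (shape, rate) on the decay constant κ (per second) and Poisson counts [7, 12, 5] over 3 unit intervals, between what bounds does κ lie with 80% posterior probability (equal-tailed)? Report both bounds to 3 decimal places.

[2.191, 3.635]

Posterior: Gamma(2+24, 6+3) = Gamma(26, 9) (shape, rate).
Equal-tailed 80% interval: Gamma(26, 9) quantiles at 0.1 and 0.9.
Posterior mean ≈ 2.889, SD ≈ 0.567; a Normal approximation gives roughly [2.163, 3.615].
Exact: lower = 2.191; upper = 3.635.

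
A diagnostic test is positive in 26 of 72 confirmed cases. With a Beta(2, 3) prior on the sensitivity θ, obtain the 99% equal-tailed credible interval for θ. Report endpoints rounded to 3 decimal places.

[0.232, 0.509]

Posterior: Beta(2+26, 3+46) = Beta(28, 49).
Equal-tailed 99% interval: the 0.005 and 0.995 quantiles of Beta(28, 49).
Posterior mean ≈ 0.364, SD ≈ 0.054; a Normal approximation gives roughly [0.223, 0.504].
Exact: F⁻¹(0.005) = 0.232; F⁻¹(0.995) = 0.509.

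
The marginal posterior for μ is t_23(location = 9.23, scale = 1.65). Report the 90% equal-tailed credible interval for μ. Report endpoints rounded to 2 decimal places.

The t_23 distribution is symmetric; the 90% interval is 9.23 ± t·1.65 with t_{0.95,23} = 1.714.
Half-width: 1.714 × 1.65 = 2.83.
9.23 − 2.83 = 6.40; 9.23 + 2.83 = 12.06.

[6.40, 12.06]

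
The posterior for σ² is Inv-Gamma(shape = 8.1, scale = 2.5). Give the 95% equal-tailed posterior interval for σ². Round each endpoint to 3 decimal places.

Inverse-Gamma(8.1, 2.5) quantiles: F⁻¹(0.025) and F⁻¹(0.975).
Equivalently, 1/σ² ~ Gamma(8.1, rate = 2.5); invert its 0.975 and 0.025 quantiles.
Posterior mean ≈ 0.352, SD ≈ 0.143; a Normal approximation gives roughly [0.073, 0.632].
Exact: lower = 0.172; upper = 0.710.

[0.172, 0.710]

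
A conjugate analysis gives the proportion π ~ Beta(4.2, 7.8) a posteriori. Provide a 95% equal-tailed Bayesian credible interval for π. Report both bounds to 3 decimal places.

Posterior: Beta(4.2, 7.8).
Equal-tailed 95% interval: the 0.025 and 0.975 quantiles of Beta(4.2, 7.8).
Posterior mean ≈ 0.350, SD ≈ 0.132; a Normal approximation gives roughly [0.091, 0.609].
Exact: F⁻¹(0.025) = 0.120; F⁻¹(0.975) = 0.627.

[0.120, 0.627]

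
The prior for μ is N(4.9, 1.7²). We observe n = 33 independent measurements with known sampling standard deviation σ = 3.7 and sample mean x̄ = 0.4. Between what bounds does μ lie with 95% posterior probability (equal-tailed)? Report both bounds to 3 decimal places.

Posterior precision = 1/1.7² + 33/3.7² = 0.3460 + 2.4105 = 2.7565, so posterior SD = 0.6023.
Posterior mean = (4.9/1.7² + 33·0.4/3.7²) / 2.7565 = 0.9649.
Interval: 0.9649 ± 1.960 × 0.6023 → [-0.216, 2.145].

[-0.216, 2.145]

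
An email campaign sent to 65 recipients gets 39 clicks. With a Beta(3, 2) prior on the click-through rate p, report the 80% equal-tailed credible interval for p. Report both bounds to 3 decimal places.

[0.525, 0.674]

Posterior: Beta(3+39, 2+26) = Beta(42, 28).
Equal-tailed 80% interval: the 0.1 and 0.9 quantiles of Beta(42, 28).
Posterior mean ≈ 0.600, SD ≈ 0.058; a Normal approximation gives roughly [0.525, 0.675].
Exact: F⁻¹(0.1) = 0.525; F⁻¹(0.9) = 0.674.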